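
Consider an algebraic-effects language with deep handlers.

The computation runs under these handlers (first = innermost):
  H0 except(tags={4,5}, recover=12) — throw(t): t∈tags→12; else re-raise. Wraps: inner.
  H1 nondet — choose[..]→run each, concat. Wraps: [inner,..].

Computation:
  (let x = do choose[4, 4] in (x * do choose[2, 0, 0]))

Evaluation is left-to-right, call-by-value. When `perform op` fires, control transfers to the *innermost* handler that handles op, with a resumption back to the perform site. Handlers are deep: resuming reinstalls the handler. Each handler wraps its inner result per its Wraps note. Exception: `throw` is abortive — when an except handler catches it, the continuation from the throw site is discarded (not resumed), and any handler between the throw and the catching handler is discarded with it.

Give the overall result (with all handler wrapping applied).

Evaluation trace:
choose[4, 4] @ H1
  branch[0] choose=4:
    choose[2, 0, 0] @ H1
      branch[0] choose=2:
        H0 returns 8
        H1 returns [8]
      branch[1] choose=0:
        H0 returns 0
        H1 returns [0]
      branch[2] choose=0:
        H0 returns 0
        H1 returns [0]
  branch[1] choose=4:
    choose[2, 0, 0] @ H1
      branch[0] choose=2:
        H0 returns 8
        H1 returns [8]
      branch[1] choose=0:
        H0 returns 0
        H1 returns [0]
      branch[2] choose=0:
        H0 returns 0
        H1 returns [0]
= [8, 0, 0, 8, 0, 0]

Answer: [8, 0, 0, 8, 0, 0]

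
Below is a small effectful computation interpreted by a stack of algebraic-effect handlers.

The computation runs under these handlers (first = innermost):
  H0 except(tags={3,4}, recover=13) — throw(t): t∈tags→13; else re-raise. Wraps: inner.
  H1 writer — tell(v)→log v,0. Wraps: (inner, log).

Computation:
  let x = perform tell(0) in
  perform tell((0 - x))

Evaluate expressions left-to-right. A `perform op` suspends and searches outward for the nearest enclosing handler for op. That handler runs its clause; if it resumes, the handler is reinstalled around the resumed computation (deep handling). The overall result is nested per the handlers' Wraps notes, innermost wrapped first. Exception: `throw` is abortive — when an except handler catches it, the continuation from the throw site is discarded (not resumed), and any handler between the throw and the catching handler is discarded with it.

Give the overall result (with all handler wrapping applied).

Answer: (0, (0, 0))

Working:
tell(0) @ H1 ⇒ log+=0
tell(0) @ H1 ⇒ log+=0
H0 returns 0
H1 returns (0, (0, 0))
= (0, (0, 0))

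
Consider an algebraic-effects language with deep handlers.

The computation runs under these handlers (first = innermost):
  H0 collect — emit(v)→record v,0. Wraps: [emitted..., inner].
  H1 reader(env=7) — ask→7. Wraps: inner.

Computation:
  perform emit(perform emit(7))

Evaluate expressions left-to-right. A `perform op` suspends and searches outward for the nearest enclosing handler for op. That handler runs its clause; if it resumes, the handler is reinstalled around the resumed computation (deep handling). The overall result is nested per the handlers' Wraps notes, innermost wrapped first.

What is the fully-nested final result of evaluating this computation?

Step-by-step:
emit(7) @ H0 ⇒ out+=7
emit(0) @ H0 ⇒ out+=0
H0 returns [7, 0, 0]
H1 returns [7, 0, 0]
= [7, 0, 0]

Answer: [7, 0, 0]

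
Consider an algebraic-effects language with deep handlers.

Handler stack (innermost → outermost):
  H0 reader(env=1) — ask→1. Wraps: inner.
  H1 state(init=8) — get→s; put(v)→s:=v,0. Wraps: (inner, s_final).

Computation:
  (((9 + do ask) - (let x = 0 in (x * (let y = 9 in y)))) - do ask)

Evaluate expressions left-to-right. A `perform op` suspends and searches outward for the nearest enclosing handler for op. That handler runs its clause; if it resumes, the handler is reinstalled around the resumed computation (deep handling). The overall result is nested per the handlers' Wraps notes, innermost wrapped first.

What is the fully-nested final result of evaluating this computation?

Evaluation trace:
ask @ H0 ⇒ 1
ask @ H0 ⇒ 1
H0 returns 9
H1 returns (9, 8)
= (9, 8)

Answer: (9, 8)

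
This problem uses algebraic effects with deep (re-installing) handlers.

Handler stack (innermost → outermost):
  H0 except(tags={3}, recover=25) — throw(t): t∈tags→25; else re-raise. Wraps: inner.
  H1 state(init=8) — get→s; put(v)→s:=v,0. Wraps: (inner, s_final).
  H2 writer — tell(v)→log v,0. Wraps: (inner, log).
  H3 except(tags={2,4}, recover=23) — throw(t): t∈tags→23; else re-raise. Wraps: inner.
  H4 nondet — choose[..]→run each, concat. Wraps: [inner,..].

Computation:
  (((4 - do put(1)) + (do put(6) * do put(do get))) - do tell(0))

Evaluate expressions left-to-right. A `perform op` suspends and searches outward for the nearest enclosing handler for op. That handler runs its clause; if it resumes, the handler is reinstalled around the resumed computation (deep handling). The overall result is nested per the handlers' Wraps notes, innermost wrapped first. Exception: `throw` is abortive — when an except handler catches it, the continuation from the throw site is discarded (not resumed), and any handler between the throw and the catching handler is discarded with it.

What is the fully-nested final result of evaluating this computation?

Answer: [((4, 6), (0))]

Step-by-step:
put(1) @ H1 ⇒ s:=1
put(6) @ H1 ⇒ s:=6
get @ H1 ⇒ 6
put(6) @ H1 ⇒ s:=6
tell(0) @ H2 ⇒ log+=0
H0 returns 4
H1 returns (4, 6)
H2 returns ((4, 6), (0))
H3 returns ((4, 6), (0))
H4 returns [((4, 6), (0))]
= [((4, 6), (0))]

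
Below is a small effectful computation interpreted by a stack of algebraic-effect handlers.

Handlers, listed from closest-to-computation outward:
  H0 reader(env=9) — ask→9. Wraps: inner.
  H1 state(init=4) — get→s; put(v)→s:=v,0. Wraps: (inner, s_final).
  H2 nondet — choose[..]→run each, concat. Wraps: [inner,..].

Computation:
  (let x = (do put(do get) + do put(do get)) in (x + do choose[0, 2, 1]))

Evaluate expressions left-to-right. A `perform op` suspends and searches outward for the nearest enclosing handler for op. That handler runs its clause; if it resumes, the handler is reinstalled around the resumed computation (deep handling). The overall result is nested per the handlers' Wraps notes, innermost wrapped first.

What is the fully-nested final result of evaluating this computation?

Answer: [(0, 4), (2, 4), (1, 4)]

Evaluation trace:
get @ H1 ⇒ 4
put(4) @ H1 ⇒ s:=4
get @ H1 ⇒ 4
put(4) @ H1 ⇒ s:=4
choose[0, 2, 1] @ H2
  branch[0] choose=0:
    H0 returns 0
    H1 returns (0, 4)
    H2 returns [(0, 4)]
  branch[1] choose=2:
    H0 returns 2
    H1 returns (2, 4)
    H2 returns [(2, 4)]
  branch[2] choose=1:
    H0 returns 1
    H1 returns (1, 4)
    H2 returns [(1, 4)]
= [(0, 4), (2, 4), (1, 4)]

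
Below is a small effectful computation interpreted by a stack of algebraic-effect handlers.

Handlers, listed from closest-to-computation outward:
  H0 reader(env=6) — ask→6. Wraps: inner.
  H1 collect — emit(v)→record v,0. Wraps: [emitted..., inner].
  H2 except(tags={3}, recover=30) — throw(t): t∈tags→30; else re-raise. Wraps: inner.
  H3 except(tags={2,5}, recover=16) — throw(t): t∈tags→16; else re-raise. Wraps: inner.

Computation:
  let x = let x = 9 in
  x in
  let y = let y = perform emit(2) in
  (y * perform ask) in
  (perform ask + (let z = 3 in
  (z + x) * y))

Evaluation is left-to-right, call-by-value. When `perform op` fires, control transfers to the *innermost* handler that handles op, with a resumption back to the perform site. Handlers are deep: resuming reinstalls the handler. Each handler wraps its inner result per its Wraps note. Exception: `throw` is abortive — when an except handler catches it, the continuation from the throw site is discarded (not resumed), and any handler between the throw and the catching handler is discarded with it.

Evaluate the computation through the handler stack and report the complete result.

Answer: [2, 6]

Step-by-step:
emit(2) @ H1 ⇒ out+=2
ask @ H0 ⇒ 6
ask @ H0 ⇒ 6
H0 returns 6
H1 returns [2, 6]
H2 returns [2, 6]
H3 returns [2, 6]
= [2, 6]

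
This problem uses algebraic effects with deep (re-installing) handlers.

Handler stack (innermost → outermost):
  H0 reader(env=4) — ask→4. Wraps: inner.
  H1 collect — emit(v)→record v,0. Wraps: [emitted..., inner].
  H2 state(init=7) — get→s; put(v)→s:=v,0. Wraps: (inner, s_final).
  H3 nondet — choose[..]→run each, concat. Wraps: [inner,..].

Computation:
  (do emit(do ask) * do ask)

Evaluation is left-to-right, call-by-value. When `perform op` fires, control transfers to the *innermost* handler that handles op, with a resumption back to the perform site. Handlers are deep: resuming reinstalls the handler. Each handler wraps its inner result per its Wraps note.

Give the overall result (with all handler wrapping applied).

Evaluation trace:
ask @ H0 ⇒ 4
emit(4) @ H1 ⇒ out+=4
ask @ H0 ⇒ 4
H0 returns 0
H1 returns [4, 0]
H2 returns ([4, 0], 7)
H3 returns [([4, 0], 7)]
= [([4, 0], 7)]

Answer: [([4, 0], 7)]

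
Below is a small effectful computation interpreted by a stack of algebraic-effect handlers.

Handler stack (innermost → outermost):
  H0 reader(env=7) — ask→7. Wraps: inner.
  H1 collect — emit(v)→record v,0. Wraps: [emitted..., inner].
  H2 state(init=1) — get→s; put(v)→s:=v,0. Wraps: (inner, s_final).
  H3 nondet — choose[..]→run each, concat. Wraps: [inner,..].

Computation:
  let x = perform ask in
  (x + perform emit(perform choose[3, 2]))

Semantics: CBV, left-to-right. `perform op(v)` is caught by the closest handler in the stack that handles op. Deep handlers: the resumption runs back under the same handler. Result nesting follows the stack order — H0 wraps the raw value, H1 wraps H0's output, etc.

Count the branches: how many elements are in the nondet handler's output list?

Evaluation trace:
ask @ H0 ⇒ 7
choose[3, 2] @ H3
  branch[0] choose=3:
    emit(3) @ H1 ⇒ out+=3
    H0 returns 7
    H1 returns [3, 7]
    H2 returns ([3, 7], 1)
    H3 returns [([3, 7], 1)]
  branch[1] choose=2:
    emit(2) @ H1 ⇒ out+=2
    H0 returns 7
    H1 returns [2, 7]
    H2 returns ([2, 7], 1)
    H3 returns [([2, 7], 1)]
= [([3, 7], 1), ([2, 7], 1)]

Answer: 2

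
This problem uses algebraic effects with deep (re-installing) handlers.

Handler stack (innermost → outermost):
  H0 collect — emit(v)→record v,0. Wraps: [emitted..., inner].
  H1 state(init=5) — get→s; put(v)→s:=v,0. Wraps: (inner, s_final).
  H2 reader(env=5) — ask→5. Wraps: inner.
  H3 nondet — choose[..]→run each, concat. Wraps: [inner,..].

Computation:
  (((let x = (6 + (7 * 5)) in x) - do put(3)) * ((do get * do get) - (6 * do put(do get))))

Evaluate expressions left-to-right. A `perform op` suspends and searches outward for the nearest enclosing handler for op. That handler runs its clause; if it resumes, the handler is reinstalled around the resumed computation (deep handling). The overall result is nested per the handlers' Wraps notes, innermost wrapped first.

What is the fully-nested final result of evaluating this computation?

Evaluation trace:
put(3) @ H1 ⇒ s:=3
get @ H1 ⇒ 3
get @ H1 ⇒ 3
get @ H1 ⇒ 3
put(3) @ H1 ⇒ s:=3
H0 returns [369]
H1 returns ([369], 3)
H2 returns ([369], 3)
H3 returns [([369], 3)]
= [([369], 3)]

Answer: [([369], 3)]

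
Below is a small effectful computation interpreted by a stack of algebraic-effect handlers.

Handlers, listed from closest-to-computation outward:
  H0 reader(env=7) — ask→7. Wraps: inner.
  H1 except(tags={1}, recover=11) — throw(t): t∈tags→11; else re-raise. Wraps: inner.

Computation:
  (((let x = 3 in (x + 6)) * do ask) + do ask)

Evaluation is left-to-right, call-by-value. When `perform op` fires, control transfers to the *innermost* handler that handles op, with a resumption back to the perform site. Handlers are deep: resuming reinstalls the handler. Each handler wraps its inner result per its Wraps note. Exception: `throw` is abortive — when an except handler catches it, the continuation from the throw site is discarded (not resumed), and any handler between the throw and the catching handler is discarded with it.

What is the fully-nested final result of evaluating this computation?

Answer: 70

Evaluation trace:
ask @ H0 ⇒ 7
ask @ H0 ⇒ 7
H0 returns 70
H1 returns 70
= 70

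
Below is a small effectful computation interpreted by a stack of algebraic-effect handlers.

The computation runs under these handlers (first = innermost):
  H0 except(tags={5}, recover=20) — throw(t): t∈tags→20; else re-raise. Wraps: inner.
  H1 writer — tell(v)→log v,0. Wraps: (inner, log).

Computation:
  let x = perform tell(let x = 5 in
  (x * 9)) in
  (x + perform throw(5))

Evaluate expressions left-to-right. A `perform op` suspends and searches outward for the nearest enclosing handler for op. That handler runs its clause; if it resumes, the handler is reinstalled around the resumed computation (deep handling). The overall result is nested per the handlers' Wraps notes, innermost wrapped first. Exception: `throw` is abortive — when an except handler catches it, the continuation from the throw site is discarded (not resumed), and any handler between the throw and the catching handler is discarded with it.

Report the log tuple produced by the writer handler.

Answer: (45)

Step-by-step:
tell(45) @ H1 ⇒ log+=45
throw(5) @ H0 caught ⇒ 20
H1 returns (20, (45))
= (20, (45))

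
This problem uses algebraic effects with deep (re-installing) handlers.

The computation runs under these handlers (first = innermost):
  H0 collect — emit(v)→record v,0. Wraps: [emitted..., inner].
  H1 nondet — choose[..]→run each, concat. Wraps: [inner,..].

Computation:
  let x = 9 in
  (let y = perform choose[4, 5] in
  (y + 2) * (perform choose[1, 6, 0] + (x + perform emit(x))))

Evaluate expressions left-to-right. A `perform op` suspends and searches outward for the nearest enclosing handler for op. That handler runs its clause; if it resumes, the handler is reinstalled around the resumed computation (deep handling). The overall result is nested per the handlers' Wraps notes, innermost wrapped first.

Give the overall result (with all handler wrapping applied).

Answer: [[9, 60], [9, 90], [9, 54], [9, 70], [9, 105], [9, 63]]

Evaluation trace:
choose[4, 5] @ H1
  branch[0] choose=4:
    choose[1, 6, 0] @ H1
      branch[0] choose=1:
        emit(9) @ H0 ⇒ out+=9
        H0 returns [9, 60]
        H1 returns [[9, 60]]
      branch[1] choose=6:
        emit(9) @ H0 ⇒ out+=9
        H0 returns [9, 90]
        H1 returns [[9, 90]]
      branch[2] choose=0:
        emit(9) @ H0 ⇒ out+=9
        H0 returns [9, 54]
        H1 returns [[9, 54]]
  branch[1] choose=5:
    choose[1, 6, 0] @ H1
      branch[0] choose=1:
        emit(9) @ H0 ⇒ out+=9
        H0 returns [9, 70]
        H1 returns [[9, 70]]
      branch[1] choose=6:
        emit(9) @ H0 ⇒ out+=9
        H0 returns [9, 105]
        H1 returns [[9, 105]]
      branch[2] choose=0:
        emit(9) @ H0 ⇒ out+=9
        H0 returns [9, 63]
        H1 returns [[9, 63]]
= [[9, 60], [9, 90], [9, 54], [9, 70], [9, 105], [9, 63]]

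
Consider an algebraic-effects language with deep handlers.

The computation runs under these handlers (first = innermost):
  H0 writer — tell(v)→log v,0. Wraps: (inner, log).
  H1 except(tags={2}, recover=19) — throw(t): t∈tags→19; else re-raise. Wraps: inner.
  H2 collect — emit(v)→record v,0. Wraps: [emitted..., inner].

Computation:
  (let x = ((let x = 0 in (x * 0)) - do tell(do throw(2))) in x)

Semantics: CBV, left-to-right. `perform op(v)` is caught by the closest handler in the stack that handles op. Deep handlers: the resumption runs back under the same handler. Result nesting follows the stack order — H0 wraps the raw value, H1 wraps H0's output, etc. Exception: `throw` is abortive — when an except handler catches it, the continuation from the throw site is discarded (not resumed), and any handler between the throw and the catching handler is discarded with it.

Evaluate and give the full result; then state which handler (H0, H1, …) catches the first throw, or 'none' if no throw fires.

Answer: [19] ; first throw caught by: H1

Step-by-step:
throw(2) @ H1 caught ⇒ 19
H2 returns [19]
= [19]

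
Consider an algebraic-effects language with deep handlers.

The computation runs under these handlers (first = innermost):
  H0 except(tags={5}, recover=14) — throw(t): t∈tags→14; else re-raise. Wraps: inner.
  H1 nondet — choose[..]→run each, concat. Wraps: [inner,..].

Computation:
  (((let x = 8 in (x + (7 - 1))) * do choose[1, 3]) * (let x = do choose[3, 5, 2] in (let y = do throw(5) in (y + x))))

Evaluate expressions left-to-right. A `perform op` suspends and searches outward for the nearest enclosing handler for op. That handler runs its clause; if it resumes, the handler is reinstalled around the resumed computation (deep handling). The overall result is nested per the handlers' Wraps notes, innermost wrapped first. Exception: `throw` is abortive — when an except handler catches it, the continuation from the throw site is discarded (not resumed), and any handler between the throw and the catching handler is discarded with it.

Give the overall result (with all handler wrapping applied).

Evaluation trace:
choose[1, 3] @ H1
  branch[0] choose=1:
    choose[3, 5, 2] @ H1
      branch[0] choose=3:
        throw(5) @ H0 caught ⇒ 14
        H1 returns [14]
      branch[1] choose=5:
        throw(5) @ H0 caught ⇒ 14
        H1 returns [14]
      branch[2] choose=2:
        throw(5) @ H0 caught ⇒ 14
        H1 returns [14]
  branch[1] choose=3:
    choose[3, 5, 2] @ H1
      branch[0] choose=3:
        throw(5) @ H0 caught ⇒ 14
        H1 returns [14]
      branch[1] choose=5:
        throw(5) @ H0 caught ⇒ 14
        H1 returns [14]
      branch[2] choose=2:
        throw(5) @ H0 caught ⇒ 14
        H1 returns [14]
= [14, 14, 14, 14, 14, 14]

Answer: [14, 14, 14, 14, 14, 14]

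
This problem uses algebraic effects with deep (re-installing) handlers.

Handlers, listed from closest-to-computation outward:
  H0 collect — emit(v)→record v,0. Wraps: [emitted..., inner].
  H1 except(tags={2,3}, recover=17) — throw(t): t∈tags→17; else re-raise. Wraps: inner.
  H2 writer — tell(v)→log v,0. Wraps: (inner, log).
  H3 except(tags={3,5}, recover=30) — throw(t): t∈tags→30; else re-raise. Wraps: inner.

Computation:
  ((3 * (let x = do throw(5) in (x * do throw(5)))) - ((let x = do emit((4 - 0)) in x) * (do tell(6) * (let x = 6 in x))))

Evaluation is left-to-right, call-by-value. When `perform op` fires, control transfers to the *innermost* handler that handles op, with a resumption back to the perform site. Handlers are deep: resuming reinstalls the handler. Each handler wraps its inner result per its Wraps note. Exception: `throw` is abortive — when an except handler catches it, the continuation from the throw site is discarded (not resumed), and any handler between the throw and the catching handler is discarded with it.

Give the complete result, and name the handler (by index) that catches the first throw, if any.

Working:
throw(5) @ H1 re-raised
throw(5) @ H3 caught ⇒ 30
= 30

Answer: 30 ; first throw caught by: H3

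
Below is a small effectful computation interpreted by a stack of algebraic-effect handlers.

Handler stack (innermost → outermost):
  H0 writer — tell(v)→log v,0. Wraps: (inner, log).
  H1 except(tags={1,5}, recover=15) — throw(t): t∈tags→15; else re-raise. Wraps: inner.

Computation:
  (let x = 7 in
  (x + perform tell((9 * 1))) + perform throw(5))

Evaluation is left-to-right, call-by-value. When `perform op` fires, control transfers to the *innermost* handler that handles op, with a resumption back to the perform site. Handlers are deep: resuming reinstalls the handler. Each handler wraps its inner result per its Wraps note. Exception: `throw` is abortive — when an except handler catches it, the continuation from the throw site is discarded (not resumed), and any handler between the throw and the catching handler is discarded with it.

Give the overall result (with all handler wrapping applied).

Answer: 15

Step-by-step:
tell(9) @ H0 ⇒ log+=9
throw(5) @ H1 caught ⇒ 15
= 15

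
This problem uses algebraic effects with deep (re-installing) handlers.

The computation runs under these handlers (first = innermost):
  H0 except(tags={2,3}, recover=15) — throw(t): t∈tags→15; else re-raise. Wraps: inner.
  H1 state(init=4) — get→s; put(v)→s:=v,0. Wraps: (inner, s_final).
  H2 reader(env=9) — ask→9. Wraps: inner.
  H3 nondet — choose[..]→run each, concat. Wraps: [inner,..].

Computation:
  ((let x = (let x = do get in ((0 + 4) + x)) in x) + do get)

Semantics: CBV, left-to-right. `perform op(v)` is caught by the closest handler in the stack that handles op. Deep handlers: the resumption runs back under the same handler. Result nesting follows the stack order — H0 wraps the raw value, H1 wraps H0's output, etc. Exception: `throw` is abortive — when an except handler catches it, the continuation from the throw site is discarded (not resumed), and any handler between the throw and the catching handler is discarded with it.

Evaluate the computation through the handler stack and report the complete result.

Answer: [(12, 4)]

Working:
get @ H1 ⇒ 4
get @ H1 ⇒ 4
H0 returns 12
H1 returns (12, 4)
H2 returns (12, 4)
H3 returns [(12, 4)]
= [(12, 4)]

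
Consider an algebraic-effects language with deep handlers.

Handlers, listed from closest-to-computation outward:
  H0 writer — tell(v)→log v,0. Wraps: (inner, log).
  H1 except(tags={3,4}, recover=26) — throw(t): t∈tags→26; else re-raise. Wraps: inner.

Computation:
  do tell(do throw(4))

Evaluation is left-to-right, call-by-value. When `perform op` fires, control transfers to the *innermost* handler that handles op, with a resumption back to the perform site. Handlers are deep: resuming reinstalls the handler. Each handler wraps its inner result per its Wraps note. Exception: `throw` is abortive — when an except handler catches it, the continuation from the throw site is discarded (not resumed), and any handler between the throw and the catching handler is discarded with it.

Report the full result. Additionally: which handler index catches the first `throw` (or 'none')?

Answer: 26 ; first throw caught by: H1

Evaluation trace:
throw(4) @ H1 caught ⇒ 26
= 26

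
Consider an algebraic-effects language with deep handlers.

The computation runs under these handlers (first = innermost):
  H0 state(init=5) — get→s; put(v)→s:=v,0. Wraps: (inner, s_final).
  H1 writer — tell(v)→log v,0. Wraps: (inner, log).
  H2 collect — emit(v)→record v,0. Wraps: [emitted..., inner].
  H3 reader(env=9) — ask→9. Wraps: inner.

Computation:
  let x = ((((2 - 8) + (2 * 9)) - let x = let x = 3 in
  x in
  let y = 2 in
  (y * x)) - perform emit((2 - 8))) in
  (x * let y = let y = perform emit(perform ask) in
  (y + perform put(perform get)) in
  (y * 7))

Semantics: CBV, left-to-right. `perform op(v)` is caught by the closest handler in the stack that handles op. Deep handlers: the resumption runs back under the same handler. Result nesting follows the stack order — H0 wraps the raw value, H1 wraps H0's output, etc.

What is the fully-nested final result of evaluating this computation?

Answer: [-6, 9, ((0, 5), ())]

Working:
emit(-6) @ H2 ⇒ out+=-6
ask @ H3 ⇒ 9
emit(9) @ H2 ⇒ out+=9
get @ H0 ⇒ 5
put(5) @ H0 ⇒ s:=5
H0 returns (0, 5)
H1 returns ((0, 5), ())
H2 returns [-6, 9, ((0, 5), ())]
H3 returns [-6, 9, ((0, 5), ())]
= [-6, 9, ((0, 5), ())]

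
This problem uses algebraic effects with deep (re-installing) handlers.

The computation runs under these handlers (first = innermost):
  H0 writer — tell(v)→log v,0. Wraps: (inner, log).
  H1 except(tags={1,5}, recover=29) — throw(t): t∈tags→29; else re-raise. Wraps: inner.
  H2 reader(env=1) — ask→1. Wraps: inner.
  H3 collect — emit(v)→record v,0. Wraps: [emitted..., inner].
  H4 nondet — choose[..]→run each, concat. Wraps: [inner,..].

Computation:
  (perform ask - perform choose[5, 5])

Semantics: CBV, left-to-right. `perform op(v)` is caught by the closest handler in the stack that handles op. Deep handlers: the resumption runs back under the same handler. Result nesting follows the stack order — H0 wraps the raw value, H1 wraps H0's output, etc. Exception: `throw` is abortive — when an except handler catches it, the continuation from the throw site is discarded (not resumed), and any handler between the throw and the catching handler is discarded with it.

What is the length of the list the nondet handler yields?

Answer: 2

Evaluation trace:
ask @ H2 ⇒ 1
choose[5, 5] @ H4
  branch[0] choose=5:
    H0 returns (-4, ())
    H1 returns (-4, ())
    H2 returns (-4, ())
    H3 returns [(-4, ())]
    H4 returns [[(-4, ())]]
  branch[1] choose=5:
    H0 returns (-4, ())
    H1 returns (-4, ())
    H2 returns (-4, ())
    H3 returns [(-4, ())]
    H4 returns [[(-4, ())]]
= [[(-4, ())], [(-4, ())]]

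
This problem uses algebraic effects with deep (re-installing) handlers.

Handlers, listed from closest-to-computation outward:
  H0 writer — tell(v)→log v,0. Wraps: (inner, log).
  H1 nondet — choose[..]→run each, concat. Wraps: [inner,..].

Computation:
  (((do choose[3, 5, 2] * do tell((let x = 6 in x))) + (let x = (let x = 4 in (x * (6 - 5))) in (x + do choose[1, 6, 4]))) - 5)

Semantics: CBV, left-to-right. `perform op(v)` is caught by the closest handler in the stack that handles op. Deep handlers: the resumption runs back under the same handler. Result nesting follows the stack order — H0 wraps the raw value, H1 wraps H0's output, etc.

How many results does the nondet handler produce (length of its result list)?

Answer: 9

Working:
choose[3, 5, 2] @ H1
  branch[0] choose=3:
    tell(6) @ H0 ⇒ log+=6
    choose[1, 6, 4] @ H1
      branch[0] choose=1:
        H0 returns (0, (6))
        H1 returns [(0, (6))]
      branch[1] choose=6:
        H0 returns (5, (6))
        H1 returns [(5, (6))]
      branch[2] choose=4:
        H0 returns (3, (6))
        H1 returns [(3, (6))]
  branch[1] choose=5:
    tell(6) @ H0 ⇒ log+=6
    choose[1, 6, 4] @ H1
      branch[0] choose=1:
        H0 returns (0, (6))
        H1 returns [(0, (6))]
      branch[1] choose=6:
        H0 returns (5, (6))
        H1 returns [(5, (6))]
      branch[2] choose=4:
        H0 returns (3, (6))
        H1 returns [(3, (6))]
  branch[2] choose=2:
    tell(6) @ H0 ⇒ log+=6
    choose[1, 6, 4] @ H1
      branch[0] choose=1:
        H0 returns (0, (6))
        H1 returns [(0, (6))]
      branch[1] choose=6:
        H0 returns (5, (6))
        H1 returns [(5, (6))]
      branch[2] choose=4:
        H0 returns (3, (6))
        H1 returns [(3, (6))]
= [(0, (6)), (5, (6)), (3, (6)), (0, (6)), (5, (6)), (3, (6)), (0, (6)), (5, (6)), (3, (6))]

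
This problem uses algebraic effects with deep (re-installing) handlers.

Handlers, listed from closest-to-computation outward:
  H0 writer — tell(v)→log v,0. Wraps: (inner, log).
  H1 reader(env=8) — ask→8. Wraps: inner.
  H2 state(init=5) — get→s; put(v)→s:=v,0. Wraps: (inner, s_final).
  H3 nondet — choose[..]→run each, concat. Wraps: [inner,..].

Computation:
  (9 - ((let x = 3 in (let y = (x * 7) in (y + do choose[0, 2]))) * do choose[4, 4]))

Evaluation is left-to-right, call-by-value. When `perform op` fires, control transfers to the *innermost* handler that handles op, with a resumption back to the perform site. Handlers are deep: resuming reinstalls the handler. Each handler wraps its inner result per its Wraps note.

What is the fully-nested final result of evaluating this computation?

Working:
choose[0, 2] @ H3
  branch[0] choose=0:
    choose[4, 4] @ H3
      branch[0] choose=4:
        H0 returns (-75, ())
        H1 returns (-75, ())
        H2 returns ((-75, ()), 5)
        H3 returns [((-75, ()), 5)]
      branch[1] choose=4:
        H0 returns (-75, ())
        H1 returns (-75, ())
        H2 returns ((-75, ()), 5)
        H3 returns [((-75, ()), 5)]
  branch[1] choose=2:
    choose[4, 4] @ H3
      branch[0] choose=4:
        H0 returns (-83, ())
        H1 returns (-83, ())
        H2 returns ((-83, ()), 5)
        H3 returns [((-83, ()), 5)]
      branch[1] choose=4:
        H0 returns (-83, ())
        H1 returns (-83, ())
        H2 returns ((-83, ()), 5)
        H3 returns [((-83, ()), 5)]
= [((-75, ()), 5), ((-75, ()), 5), ((-83, ()), 5), ((-83, ()), 5)]

Answer: [((-75, ()), 5), ((-75, ()), 5), ((-83, ()), 5), ((-83, ()), 5)]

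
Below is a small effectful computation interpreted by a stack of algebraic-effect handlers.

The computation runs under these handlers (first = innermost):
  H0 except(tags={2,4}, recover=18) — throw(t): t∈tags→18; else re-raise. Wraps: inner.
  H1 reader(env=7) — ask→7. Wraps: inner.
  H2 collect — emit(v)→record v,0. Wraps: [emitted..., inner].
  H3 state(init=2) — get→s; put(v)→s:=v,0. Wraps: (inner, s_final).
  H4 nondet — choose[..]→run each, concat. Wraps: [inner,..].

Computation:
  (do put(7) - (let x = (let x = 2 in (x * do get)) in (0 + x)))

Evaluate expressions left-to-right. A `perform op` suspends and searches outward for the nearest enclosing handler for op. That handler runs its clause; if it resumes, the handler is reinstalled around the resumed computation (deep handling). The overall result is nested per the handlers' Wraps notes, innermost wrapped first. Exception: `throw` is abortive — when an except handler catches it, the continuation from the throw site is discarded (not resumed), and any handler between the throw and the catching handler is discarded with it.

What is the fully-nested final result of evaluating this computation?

Answer: [([-14], 7)]

Working:
put(7) @ H3 ⇒ s:=7
get @ H3 ⇒ 7
H0 returns -14
H1 returns -14
H2 returns [-14]
H3 returns ([-14], 7)
H4 returns [([-14], 7)]
= [([-14], 7)]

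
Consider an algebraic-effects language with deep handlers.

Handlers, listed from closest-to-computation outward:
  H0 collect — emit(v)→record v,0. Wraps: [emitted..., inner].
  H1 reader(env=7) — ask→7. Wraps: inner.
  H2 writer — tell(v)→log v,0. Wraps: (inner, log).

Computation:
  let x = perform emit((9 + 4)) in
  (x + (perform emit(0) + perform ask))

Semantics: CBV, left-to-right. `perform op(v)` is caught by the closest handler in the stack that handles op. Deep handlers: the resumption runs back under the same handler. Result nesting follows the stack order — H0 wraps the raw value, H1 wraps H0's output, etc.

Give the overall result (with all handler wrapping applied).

Answer: ([13, 0, 7], ())

Evaluation trace:
emit(13) @ H0 ⇒ out+=13
emit(0) @ H0 ⇒ out+=0
ask @ H1 ⇒ 7
H0 returns [13, 0, 7]
H1 returns [13, 0, 7]
H2 returns ([13, 0, 7], ())
= ([13, 0, 7], ())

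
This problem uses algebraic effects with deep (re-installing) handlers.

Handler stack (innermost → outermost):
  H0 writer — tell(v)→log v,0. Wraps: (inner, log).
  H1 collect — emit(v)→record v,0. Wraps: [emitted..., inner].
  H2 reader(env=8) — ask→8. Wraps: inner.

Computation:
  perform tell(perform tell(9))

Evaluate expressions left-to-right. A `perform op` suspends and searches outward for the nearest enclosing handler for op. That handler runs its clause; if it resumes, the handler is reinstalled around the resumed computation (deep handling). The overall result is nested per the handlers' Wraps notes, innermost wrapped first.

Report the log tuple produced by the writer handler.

Working:
tell(9) @ H0 ⇒ log+=9
tell(0) @ H0 ⇒ log+=0
H0 returns (0, (9, 0))
H1 returns [(0, (9, 0))]
H2 returns [(0, (9, 0))]
= [(0, (9, 0))]

Answer: (9, 0)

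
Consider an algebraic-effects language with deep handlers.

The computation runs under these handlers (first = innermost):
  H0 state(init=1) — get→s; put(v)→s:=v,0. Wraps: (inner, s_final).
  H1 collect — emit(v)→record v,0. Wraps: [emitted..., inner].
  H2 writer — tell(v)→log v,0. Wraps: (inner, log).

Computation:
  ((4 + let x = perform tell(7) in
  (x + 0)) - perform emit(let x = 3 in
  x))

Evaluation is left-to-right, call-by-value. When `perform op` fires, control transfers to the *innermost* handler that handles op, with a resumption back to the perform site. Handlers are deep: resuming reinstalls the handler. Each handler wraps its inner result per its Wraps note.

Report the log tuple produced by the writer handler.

Answer: (7)

Step-by-step:
tell(7) @ H2 ⇒ log+=7
emit(3) @ H1 ⇒ out+=3
H0 returns (4, 1)
H1 returns [3, (4, 1)]
H2 returns ([3, (4, 1)], (7))
= ([3, (4, 1)], (7))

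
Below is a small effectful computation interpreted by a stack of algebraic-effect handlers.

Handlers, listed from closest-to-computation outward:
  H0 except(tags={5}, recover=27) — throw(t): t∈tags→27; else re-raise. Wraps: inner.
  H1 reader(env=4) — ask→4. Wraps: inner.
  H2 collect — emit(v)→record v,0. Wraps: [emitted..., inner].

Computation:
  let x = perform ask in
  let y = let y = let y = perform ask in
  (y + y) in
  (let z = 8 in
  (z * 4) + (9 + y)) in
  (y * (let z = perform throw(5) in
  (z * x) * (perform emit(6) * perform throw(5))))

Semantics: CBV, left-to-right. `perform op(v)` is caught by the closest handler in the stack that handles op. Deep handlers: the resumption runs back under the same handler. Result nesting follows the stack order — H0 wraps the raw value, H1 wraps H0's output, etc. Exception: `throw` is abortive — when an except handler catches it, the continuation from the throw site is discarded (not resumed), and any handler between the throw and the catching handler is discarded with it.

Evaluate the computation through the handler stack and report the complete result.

Answer: [27]

Evaluation trace:
ask @ H1 ⇒ 4
ask @ H1 ⇒ 4
throw(5) @ H0 caught ⇒ 27
H1 returns 27
H2 returns [27]
= [27]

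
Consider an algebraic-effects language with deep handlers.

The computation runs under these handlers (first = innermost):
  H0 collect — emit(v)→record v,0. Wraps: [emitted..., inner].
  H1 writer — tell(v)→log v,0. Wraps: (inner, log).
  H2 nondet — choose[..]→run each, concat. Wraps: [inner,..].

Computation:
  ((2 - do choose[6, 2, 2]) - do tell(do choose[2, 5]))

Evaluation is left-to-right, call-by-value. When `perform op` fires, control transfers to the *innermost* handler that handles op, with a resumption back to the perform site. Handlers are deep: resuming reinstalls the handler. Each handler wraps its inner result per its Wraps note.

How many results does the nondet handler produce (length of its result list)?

Step-by-step:
choose[6, 2, 2] @ H2
  branch[0] choose=6:
    choose[2, 5] @ H2
      branch[0] choose=2:
        tell(2) @ H1 ⇒ log+=2
        H0 returns [-4]
        H1 returns ([-4], (2))
        H2 returns [([-4], (2))]
      branch[1] choose=5:
        tell(5) @ H1 ⇒ log+=5
        H0 returns [-4]
        H1 returns ([-4], (5))
        H2 returns [([-4], (5))]
  branch[1] choose=2:
    choose[2, 5] @ H2
      branch[0] choose=2:
        tell(2) @ H1 ⇒ log+=2
        H0 returns [0]
        H1 returns ([0], (2))
        H2 returns [([0], (2))]
      branch[1] choose=5:
        tell(5) @ H1 ⇒ log+=5
        H0 returns [0]
        H1 returns ([0], (5))
        H2 returns [([0], (5))]
  branch[2] choose=2:
    choose[2, 5] @ H2
      branch[0] choose=2:
        tell(2) @ H1 ⇒ log+=2
        H0 returns [0]
        H1 returns ([0], (2))
        H2 returns [([0], (2))]
      branch[1] choose=5:
        tell(5) @ H1 ⇒ log+=5
        H0 returns [0]
        H1 returns ([0], (5))
        H2 returns [([0], (5))]
= [([-4], (2)), ([-4], (5)), ([0], (2)), ([0], (5)), ([0], (2)), ([0], (5))]

Answer: 6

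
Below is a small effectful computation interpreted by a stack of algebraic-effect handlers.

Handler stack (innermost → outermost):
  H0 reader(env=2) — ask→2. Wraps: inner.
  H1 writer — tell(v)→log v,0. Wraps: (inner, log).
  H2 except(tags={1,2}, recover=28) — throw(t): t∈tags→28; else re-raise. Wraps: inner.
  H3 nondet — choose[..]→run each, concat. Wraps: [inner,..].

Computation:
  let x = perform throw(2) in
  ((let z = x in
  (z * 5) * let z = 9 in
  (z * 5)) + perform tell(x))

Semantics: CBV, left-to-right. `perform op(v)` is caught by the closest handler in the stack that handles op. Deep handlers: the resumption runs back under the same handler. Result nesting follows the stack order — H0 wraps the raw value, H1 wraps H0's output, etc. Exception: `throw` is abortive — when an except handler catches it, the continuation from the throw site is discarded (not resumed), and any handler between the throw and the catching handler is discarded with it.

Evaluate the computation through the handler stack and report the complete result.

Answer: [28]

Working:
throw(2) @ H2 caught ⇒ 28
H3 returns [28]
= [28]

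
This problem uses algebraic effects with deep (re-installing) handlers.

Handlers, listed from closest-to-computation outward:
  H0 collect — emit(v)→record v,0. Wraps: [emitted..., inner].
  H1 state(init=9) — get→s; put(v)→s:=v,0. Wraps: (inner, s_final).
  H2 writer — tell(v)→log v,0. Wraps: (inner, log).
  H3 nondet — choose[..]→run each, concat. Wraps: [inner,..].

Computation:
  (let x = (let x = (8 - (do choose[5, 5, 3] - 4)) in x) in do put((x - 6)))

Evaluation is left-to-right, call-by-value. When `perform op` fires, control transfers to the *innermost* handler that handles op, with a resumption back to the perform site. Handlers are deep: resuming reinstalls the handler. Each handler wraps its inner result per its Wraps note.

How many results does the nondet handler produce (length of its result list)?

Answer: 3

Evaluation trace:
choose[5, 5, 3] @ H3
  branch[0] choose=5:
    put(1) @ H1 ⇒ s:=1
    H0 returns [0]
    H1 returns ([0], 1)
    H2 returns (([0], 1), ())
    H3 returns [(([0], 1), ())]
  branch[1] choose=5:
    put(1) @ H1 ⇒ s:=1
    H0 returns [0]
    H1 returns ([0], 1)
    H2 returns (([0], 1), ())
    H3 returns [(([0], 1), ())]
  branch[2] choose=3:
    put(3) @ H1 ⇒ s:=3
    H0 returns [0]
    H1 returns ([0], 3)
    H2 returns (([0], 3), ())
    H3 returns [(([0], 3), ())]
= [(([0], 1), ()), (([0], 1), ()), (([0], 3), ())]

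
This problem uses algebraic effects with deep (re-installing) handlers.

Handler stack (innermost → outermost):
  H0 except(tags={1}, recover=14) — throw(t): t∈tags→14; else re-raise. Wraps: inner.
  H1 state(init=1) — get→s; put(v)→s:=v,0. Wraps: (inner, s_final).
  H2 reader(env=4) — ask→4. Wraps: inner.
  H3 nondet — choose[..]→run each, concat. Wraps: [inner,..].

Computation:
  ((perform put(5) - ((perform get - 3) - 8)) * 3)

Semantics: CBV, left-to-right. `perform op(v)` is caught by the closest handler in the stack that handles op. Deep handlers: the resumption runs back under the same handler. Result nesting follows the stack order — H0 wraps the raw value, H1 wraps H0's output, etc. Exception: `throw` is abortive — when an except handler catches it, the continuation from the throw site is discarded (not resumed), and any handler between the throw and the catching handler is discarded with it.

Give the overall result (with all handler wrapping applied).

Answer: [(18, 5)]

Working:
put(5) @ H1 ⇒ s:=5
get @ H1 ⇒ 5
H0 returns 18
H1 returns (18, 5)
H2 returns (18, 5)
H3 returns [(18, 5)]
= [(18, 5)]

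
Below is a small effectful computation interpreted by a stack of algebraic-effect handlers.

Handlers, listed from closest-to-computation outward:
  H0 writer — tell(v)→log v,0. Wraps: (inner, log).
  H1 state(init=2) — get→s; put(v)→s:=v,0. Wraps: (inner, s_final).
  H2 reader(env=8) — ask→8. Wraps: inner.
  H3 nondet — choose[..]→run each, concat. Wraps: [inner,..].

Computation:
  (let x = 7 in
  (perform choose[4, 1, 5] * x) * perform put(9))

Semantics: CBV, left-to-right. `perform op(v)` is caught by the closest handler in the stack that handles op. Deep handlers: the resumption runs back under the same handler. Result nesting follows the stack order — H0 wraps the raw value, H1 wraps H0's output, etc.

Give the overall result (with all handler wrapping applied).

Evaluation trace:
choose[4, 1, 5] @ H3
  branch[0] choose=4:
    put(9) @ H1 ⇒ s:=9
    H0 returns (0, ())
    H1 returns ((0, ()), 9)
    H2 returns ((0, ()), 9)
    H3 returns [((0, ()), 9)]
  branch[1] choose=1:
    put(9) @ H1 ⇒ s:=9
    H0 returns (0, ())
    H1 returns ((0, ()), 9)
    H2 returns ((0, ()), 9)
    H3 returns [((0, ()), 9)]
  branch[2] choose=5:
    put(9) @ H1 ⇒ s:=9
    H0 returns (0, ())
    H1 returns ((0, ()), 9)
    H2 returns ((0, ()), 9)
    H3 returns [((0, ()), 9)]
= [((0, ()), 9), ((0, ()), 9), ((0, ()), 9)]

Answer: [((0, ()), 9), ((0, ()), 9), ((0, ()), 9)]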